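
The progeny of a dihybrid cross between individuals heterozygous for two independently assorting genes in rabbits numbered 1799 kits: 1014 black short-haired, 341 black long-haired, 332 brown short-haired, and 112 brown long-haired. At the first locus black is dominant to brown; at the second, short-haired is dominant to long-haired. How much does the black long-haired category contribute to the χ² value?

0.040

A dihybrid F₂ with independent assortment and complete dominance at both loci gives a 9:3:3:1 phenotypic ratio.
Under the 9:3:3:1 hypothesis (Σ ratio = 16, N = 1799):
  black short-haired: 1799 × 9/16 = 1011.9375
  black long-haired: 1799 × 3/16 = 337.3125
  brown short-haired: 1799 × 3/16 = 337.3125
  brown long-haired: 1799 × 1/16 = 112.4375
Contribution of black long-haired: (341 − 337.3125)² / 337.3125 = 0.0403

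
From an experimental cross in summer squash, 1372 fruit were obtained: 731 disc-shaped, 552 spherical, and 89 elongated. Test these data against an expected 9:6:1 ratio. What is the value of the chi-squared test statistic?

Total ratio parts = 16. Expected numbers out of 1372:
  disc-shaped: 1372 × 9/16 = 771.75
  spherical: 1372 × 6/16 = 514.5
  elongated: 1372 × 1/16 = 85.75
χ² = Σ (O − E)² / E
  disc-shaped: (731 − 771.75)² / 771.75 = 2.1517
  spherical: (552 − 514.5)² / 514.5 = 2.7332
  elongated: (89 − 85.75)² / 85.75 = 0.1232
χ² = 2.1517 + 2.7332 + 0.1232 = 5.0081 ≈ 5.008

5.008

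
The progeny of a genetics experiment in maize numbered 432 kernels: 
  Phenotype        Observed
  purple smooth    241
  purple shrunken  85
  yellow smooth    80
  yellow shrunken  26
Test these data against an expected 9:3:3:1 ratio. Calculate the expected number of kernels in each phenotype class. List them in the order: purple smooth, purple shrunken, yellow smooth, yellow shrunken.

The 9:3:3:1 ratio has 16 parts, so with N = 432 the expected counts are:
  purple smooth: 432 × 9/16 = 243
  purple shrunken: 432 × 3/16 = 81
  yellow smooth: 432 × 3/16 = 81
  yellow shrunken: 432 × 1/16 = 27

243, 81, 81, 27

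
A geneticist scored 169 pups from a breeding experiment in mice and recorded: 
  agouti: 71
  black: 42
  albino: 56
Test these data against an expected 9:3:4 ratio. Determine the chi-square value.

Under the 9:3:4 hypothesis (Σ ratio = 16, N = 169):
  agouti: 169 × 9/16 = 95.0625
  black: 169 × 3/16 = 31.6875
  albino: 169 × 4/16 = 42.25
χ² = Σ (O − E)² / E
  agouti: (71 − 95.0625)² / 95.0625 = 6.0908
  black: (42 − 31.6875)² / 31.6875 = 3.3561
  albino: (56 − 42.25)² / 42.25 = 4.4749
χ² = 6.0908 + 3.3561 + 4.4749 = 13.9218 ≈ 13.922

13.922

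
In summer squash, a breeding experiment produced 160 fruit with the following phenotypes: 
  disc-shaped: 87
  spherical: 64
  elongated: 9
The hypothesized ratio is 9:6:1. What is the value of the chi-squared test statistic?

The 9:6:1 ratio has 16 parts, so with N = 160 the expected counts are:
  disc-shaped: 160 × 9/16 = 90
  spherical: 160 × 6/16 = 60
  elongated: 160 × 1/16 = 10
χ² = Σ (O − E)² / E
  disc-shaped: (87 − 90)² / 90 = 0.1000
  spherical: (64 − 60)² / 60 = 0.2667
  elongated: (9 − 10)² / 10 = 0.1000
χ² = 0.1000 + 0.2667 + 0.1000 = 0.4667 ≈ 0.467

0.467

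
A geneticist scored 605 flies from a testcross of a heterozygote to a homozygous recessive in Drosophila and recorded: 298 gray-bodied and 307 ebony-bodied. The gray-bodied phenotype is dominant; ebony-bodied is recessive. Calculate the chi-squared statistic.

0.134

A testcross of a heterozygote (Aa × aa) gives a 1:1 phenotypic ratio.
Under the 1:1 hypothesis (Σ ratio = 2, N = 605):
  gray-bodied: 605 × 1/2 = 302.5
  ebony-bodied: 605 × 1/2 = 302.5
χ² = Σ (O − E)² / E
  gray-bodied: (298 − 302.5)² / 302.5 = 0.0669
  ebony-bodied: (307 − 302.5)² / 302.5 = 0.0669
χ² = 0.0669 + 0.0669 = 0.1338 ≈ 0.134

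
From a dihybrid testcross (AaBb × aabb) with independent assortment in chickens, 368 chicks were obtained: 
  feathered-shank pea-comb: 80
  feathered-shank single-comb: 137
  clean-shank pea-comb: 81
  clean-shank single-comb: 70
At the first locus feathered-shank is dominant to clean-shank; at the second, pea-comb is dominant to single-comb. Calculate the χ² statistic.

A dihybrid testcross with independent assortment gives a 1:1:1:1 ratio.
Expected counts for N = 368 under a 1:1:1:1 ratio (total parts = 4):
  feathered-shank pea-comb: 368 × 1/4 = 92
  feathered-shank single-comb: 368 × 1/4 = 92
  clean-shank pea-comb: 368 × 1/4 = 92
  clean-shank single-comb: 368 × 1/4 = 92
χ² = Σ (O − E)² / E
  feathered-shank pea-comb: (80 − 92)² / 92 = 1.5652
  feathered-shank single-comb: (137 − 92)² / 92 = 22.0109
  clean-shank pea-comb: (81 − 92)² / 92 = 1.3152
  clean-shank single-comb: (70 − 92)² / 92 = 5.2609
χ² = 1.5652 + 22.0109 + 1.3152 + 5.2609 = 30.1522 ≈ 30.152

30.152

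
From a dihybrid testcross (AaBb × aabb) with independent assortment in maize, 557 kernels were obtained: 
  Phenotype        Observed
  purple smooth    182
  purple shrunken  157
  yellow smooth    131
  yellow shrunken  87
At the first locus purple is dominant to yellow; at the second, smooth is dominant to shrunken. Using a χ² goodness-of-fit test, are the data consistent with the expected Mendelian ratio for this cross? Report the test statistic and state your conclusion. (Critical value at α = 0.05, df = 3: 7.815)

35.481; not consistent

A dihybrid testcross with independent assortment gives a 1:1:1:1 ratio.
Under the 1:1:1:1 hypothesis (Σ ratio = 4, N = 557):
  purple smooth: 557 × 1/4 = 139.25
  purple shrunken: 557 × 1/4 = 139.25
  yellow smooth: 557 × 1/4 = 139.25
  yellow shrunken: 557 × 1/4 = 139.25
χ² = Σ (O − E)² / E
  purple smooth: (182 − 139.25)² / 139.25 = 13.1243
  purple shrunken: (157 − 139.25)² / 139.25 = 2.2626
  yellow smooth: (131 − 139.25)² / 139.25 = 0.4888
  yellow shrunken: (87 − 139.25)² / 139.25 = 19.6055
χ² = 13.1243 + 2.2626 + 0.4888 + 19.6055 = 35.4812 ≈ 35.481
Degrees of freedom = 4 − 1 = 3; critical value at α = 0.05 is 7.815.
Since 35.481 > 7.815, we reject the null hypothesis — the data do not fit the 1:1:1:1 ratio.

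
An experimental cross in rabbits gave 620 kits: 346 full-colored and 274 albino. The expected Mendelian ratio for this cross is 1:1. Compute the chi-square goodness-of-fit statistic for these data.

The 1:1 ratio has 2 parts, so with N = 620 the expected counts are:
  full-colored: 620 × 1/2 = 310
  albino: 620 × 1/2 = 310
χ² = Σ (O − E)² / E
  full-colored: (346 − 310)² / 310 = 4.1806
  albino: (274 − 310)² / 310 = 4.1806
χ² = 4.1806 + 4.1806 = 8.3612 ≈ 8.361

8.361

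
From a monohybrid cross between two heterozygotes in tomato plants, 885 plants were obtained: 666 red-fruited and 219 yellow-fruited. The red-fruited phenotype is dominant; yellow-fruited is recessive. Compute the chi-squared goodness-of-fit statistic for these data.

For a monohybrid cross between heterozygotes with complete dominance, the expected phenotypic ratio is 3:1.
Under the 3:1 hypothesis (Σ ratio = 4, N = 885):
  red-fruited: 885 × 3/4 = 663.75
  yellow-fruited: 885 × 1/4 = 221.25
χ² = Σ (O − E)² / E
  red-fruited: (666 − 663.75)² / 663.75 = 0.0076
  yellow-fruited: (219 − 221.25)² / 221.25 = 0.0229
χ² = 0.0076 + 0.0229 = 0.0305 ≈ 0.031

0.031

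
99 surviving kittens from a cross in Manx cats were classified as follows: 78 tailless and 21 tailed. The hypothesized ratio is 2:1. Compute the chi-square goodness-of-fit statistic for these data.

Under the 2:1 hypothesis (Σ ratio = 3, N = 99):
  tailless: 99 × 2/3 = 66
  tailed: 99 × 1/3 = 33
χ² = Σ (O − E)² / E
  tailless: (78 − 66)² / 66 = 2.1818
  tailed: (21 − 33)² / 33 = 4.3636
χ² = 2.1818 + 4.3636 = 6.5454 ≈ 6.545

6.545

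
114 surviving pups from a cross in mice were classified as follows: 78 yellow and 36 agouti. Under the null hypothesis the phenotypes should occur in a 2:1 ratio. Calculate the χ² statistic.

Under the 2:1 hypothesis (Σ ratio = 3, N = 114):
  yellow: 114 × 2/3 = 76
  agouti: 114 × 1/3 = 38
χ² = Σ (O − E)² / E
  yellow: (78 − 76)² / 76 = 0.0526
  agouti: (36 − 38)² / 38 = 0.1053
χ² = 0.0526 + 0.1053 = 0.1579 ≈ 0.158

0.158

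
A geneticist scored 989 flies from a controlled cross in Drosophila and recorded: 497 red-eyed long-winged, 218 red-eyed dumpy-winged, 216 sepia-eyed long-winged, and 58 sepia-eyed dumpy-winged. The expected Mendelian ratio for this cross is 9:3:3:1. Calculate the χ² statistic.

17.314

Expected counts for N = 989 under a 9:3:3:1 ratio (total parts = 16):
  red-eyed long-winged: 989 × 9/16 = 556.3125
  red-eyed dumpy-winged: 989 × 3/16 = 185.4375
  sepia-eyed long-winged: 989 × 3/16 = 185.4375
  sepia-eyed dumpy-winged: 989 × 1/16 = 61.8125
χ² = Σ (O − E)² / E
  red-eyed long-winged: (497 − 556.3125)² / 556.3125 = 6.3237
  red-eyed dumpy-winged: (218 − 185.4375)² / 185.4375 = 5.7179
  sepia-eyed long-winged: (216 − 185.4375)² / 185.4375 = 5.0371
  sepia-eyed dumpy-winged: (58 − 61.8125)² / 61.8125 = 0.2351
χ² = 6.3237 + 5.7179 + 5.0371 + 0.2351 = 17.3138 ≈ 17.314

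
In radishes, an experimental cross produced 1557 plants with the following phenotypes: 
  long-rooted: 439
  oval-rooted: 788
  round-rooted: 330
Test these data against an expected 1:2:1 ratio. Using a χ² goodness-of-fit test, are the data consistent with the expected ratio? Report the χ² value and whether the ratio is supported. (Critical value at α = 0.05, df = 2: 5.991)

15.493; not consistent

Under the 1:2:1 hypothesis (Σ ratio = 4, N = 1557):
  long-rooted: 1557 × 1/4 = 389.25
  oval-rooted: 1557 × 2/4 = 778.5
  round-rooted: 1557 × 1/4 = 389.25
χ² = Σ (O − E)² / E
  long-rooted: (439 − 389.25)² / 389.25 = 6.3585
  oval-rooted: (788 − 778.5)² / 778.5 = 0.1159
  round-rooted: (330 − 389.25)² / 389.25 = 9.0188
χ² = 6.3585 + 0.1159 + 9.0188 = 15.4932 ≈ 15.493
Degrees of freedom = 3 − 1 = 2; critical value at α = 0.05 is 5.991.
Since 15.493 > 5.991, we reject the null hypothesis — the data do not fit the 1:2:1 ratio.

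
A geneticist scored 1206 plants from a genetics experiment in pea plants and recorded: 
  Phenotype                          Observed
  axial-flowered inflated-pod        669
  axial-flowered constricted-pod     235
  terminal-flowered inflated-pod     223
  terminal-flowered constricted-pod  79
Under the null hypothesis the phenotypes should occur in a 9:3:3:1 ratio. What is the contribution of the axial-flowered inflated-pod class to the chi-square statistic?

Total ratio parts = 16. Expected numbers out of 1206:
  axial-flowered inflated-pod: 1206 × 9/16 = 678.375
  axial-flowered constricted-pod: 1206 × 3/16 = 226.125
  terminal-flowered inflated-pod: 1206 × 3/16 = 226.125
  terminal-flowered constricted-pod: 1206 × 1/16 = 75.375
Contribution of axial-flowered inflated-pod: (669 − 678.375)² / 678.375 = 0.1296

0.130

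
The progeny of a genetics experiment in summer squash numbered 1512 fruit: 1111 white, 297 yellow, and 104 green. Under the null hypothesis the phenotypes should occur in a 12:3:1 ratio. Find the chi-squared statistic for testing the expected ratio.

Total ratio parts = 16. Expected numbers out of 1512:
  white: 1512 × 12/16 = 1134
  yellow: 1512 × 3/16 = 283.5
  green: 1512 × 1/16 = 94.5
χ² = Σ (O − E)² / E
  white: (1111 − 1134)² / 1134 = 0.4665
  yellow: (297 − 283.5)² / 283.5 = 0.6429
  green: (104 − 94.5)² / 94.5 = 0.9550
χ² = 0.4665 + 0.6429 + 0.9550 = 2.0644 ≈ 2.064

2.064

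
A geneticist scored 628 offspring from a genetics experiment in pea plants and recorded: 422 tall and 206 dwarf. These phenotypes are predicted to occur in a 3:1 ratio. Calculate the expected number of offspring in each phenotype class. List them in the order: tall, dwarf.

Expected counts for N = 628 under a 3:1 ratio (total parts = 4):
  tall: 628 × 3/4 = 471
  dwarf: 628 × 1/4 = 157

471, 157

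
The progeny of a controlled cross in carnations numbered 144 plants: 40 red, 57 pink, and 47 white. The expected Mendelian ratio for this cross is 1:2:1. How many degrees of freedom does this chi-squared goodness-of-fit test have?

A goodness-of-fit test with 3 phenotype classes has df = 3 − 1 = 2.

2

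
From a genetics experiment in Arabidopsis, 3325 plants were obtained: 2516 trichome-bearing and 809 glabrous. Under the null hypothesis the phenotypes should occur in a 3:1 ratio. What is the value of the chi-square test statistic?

0.794

Total ratio parts = 4. Expected numbers out of 3325:
  trichome-bearing: 3325 × 3/4 = 2493.75
  glabrous: 3325 × 1/4 = 831.25
χ² = Σ (O − E)² / E
  trichome-bearing: (2516 − 2493.75)² / 2493.75 = 0.1985
  glabrous: (809 − 831.25)² / 831.25 = 0.5956
χ² = 0.1985 + 0.5956 = 0.7941 ≈ 0.794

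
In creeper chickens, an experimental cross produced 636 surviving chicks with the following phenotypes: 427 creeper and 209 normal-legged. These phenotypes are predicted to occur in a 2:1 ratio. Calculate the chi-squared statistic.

0.064

Under the 2:1 hypothesis (Σ ratio = 3, N = 636):
  creeper: 636 × 2/3 = 424
  normal-legged: 636 × 1/3 = 212
χ² = Σ (O − E)² / E
  creeper: (427 − 424)² / 424 = 0.0212
  normal-legged: (209 − 212)² / 212 = 0.0425
χ² = 0.0212 + 0.0425 = 0.0637 ≈ 0.064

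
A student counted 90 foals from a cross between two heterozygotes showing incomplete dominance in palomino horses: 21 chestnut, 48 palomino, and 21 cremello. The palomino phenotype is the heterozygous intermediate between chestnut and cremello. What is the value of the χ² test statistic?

0.400

With incomplete dominance, a heterozygote × heterozygote cross gives a 1:2:1 phenotypic ratio.
Under the 1:2:1 hypothesis (Σ ratio = 4, N = 90):
  chestnut: 90 × 1/4 = 22.5
  palomino: 90 × 2/4 = 45
  cremello: 90 × 1/4 = 22.5
χ² = Σ (O − E)² / E
  chestnut: (21 − 22.5)² / 22.5 = 0.1000
  palomino: (48 − 45)² / 45 = 0.2000
  cremello: (21 − 22.5)² / 22.5 = 0.1000
χ² = 0.1000 + 0.2000 + 0.1000 = 0.400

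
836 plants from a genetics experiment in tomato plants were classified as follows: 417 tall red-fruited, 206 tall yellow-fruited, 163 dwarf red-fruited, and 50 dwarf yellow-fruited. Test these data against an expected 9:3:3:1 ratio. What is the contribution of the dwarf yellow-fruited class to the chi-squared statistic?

Total ratio parts = 16. Expected numbers out of 836:
  tall red-fruited: 836 × 9/16 = 470.25
  tall yellow-fruited: 836 × 3/16 = 156.75
  dwarf red-fruited: 836 × 3/16 = 156.75
  dwarf yellow-fruited: 836 × 1/16 = 52.25
Contribution of dwarf yellow-fruited: (50 − 52.25)² / 52.25 = 0.0969

0.097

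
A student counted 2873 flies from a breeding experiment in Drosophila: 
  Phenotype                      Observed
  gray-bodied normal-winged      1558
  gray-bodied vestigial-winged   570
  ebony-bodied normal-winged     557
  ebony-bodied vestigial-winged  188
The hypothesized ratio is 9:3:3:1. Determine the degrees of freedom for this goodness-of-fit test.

A goodness-of-fit test with 4 phenotype classes has df = 4 − 1 = 3.

3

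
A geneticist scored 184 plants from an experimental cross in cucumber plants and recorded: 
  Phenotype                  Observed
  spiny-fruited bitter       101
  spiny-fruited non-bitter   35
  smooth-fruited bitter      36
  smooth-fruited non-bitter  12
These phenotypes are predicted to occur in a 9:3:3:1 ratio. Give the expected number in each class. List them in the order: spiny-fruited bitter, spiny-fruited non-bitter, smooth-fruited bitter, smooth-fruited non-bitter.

Expected counts for N = 184 under a 9:3:3:1 ratio (total parts = 16):
  spiny-fruited bitter: 184 × 9/16 = 103.5
  spiny-fruited non-bitter: 184 × 3/16 = 34.5
  smooth-fruited bitter: 184 × 3/16 = 34.5
  smooth-fruited non-bitter: 184 × 1/16 = 11.5

103.5, 34.5, 34.5, 11.5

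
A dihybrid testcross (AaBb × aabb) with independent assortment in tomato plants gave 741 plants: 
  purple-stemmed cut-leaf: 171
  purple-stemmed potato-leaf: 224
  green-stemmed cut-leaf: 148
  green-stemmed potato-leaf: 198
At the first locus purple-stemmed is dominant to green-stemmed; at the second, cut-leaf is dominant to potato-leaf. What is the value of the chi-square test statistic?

A dihybrid testcross with independent assortment gives a 1:1:1:1 ratio.
Expected counts for N = 741 under a 1:1:1:1 ratio (total parts = 4):
  purple-stemmed cut-leaf: 741 × 1/4 = 185.25
  purple-stemmed potato-leaf: 741 × 1/4 = 185.25
  green-stemmed cut-leaf: 741 × 1/4 = 185.25
  green-stemmed potato-leaf: 741 × 1/4 = 185.25
χ² = Σ (O − E)² / E
  purple-stemmed cut-leaf: (171 − 185.25)² / 185.25 = 1.0962
  purple-stemmed potato-leaf: (224 − 185.25)² / 185.25 = 8.1056
  green-stemmed cut-leaf: (148 − 185.25)² / 185.25 = 7.4902
  green-stemmed potato-leaf: (198 − 185.25)² / 185.25 = 0.8775
χ² = 1.0962 + 8.1056 + 7.4902 + 0.8775 = 17.5695 ≈ 17.570

17.570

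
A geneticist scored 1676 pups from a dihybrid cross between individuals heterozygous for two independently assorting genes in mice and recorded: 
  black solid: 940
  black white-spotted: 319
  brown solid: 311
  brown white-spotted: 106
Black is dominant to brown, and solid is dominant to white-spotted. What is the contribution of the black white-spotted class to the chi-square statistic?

0.072

A dihybrid F₂ with independent assortment and complete dominance at both loci gives a 9:3:3:1 phenotypic ratio.
Total ratio parts = 16. Expected numbers out of 1676:
  black solid: 1676 × 9/16 = 942.75
  black white-spotted: 1676 × 3/16 = 314.25
  brown solid: 1676 × 3/16 = 314.25
  brown white-spotted: 1676 × 1/16 = 104.75
Contribution of black white-spotted: (319 − 314.25)² / 314.25 = 0.0718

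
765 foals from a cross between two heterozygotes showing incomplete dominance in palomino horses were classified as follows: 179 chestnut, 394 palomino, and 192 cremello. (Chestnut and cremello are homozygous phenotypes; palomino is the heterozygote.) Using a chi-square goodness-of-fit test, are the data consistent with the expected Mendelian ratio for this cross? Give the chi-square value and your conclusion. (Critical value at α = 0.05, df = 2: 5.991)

1.133; consistent

With incomplete dominance, a heterozygote × heterozygote cross gives a 1:2:1 phenotypic ratio.
Under the 1:2:1 hypothesis (Σ ratio = 4, N = 765):
  chestnut: 765 × 1/4 = 191.25
  palomino: 765 × 2/4 = 382.5
  cremello: 765 × 1/4 = 191.25
χ² = Σ (O − E)² / E
  chestnut: (179 − 191.25)² / 191.25 = 0.7846
  palomino: (394 − 382.5)² / 382.5 = 0.3458
  cremello: (192 − 191.25)² / 191.25 = 0.0029
χ² = 0.7846 + 0.3458 + 0.0029 = 1.1333 ≈ 1.133
Degrees of freedom = 3 − 1 = 2; critical value at α = 0.05 is 5.991.
Since 1.133 < 5.991, we fail to reject the null hypothesis — the data are consistent with the 1:2:1 ratio.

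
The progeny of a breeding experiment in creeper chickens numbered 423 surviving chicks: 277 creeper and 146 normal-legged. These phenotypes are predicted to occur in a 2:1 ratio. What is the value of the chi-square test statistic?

0.266

Under the 2:1 hypothesis (Σ ratio = 3, N = 423):
  creeper: 423 × 2/3 = 282
  normal-legged: 423 × 1/3 = 141
χ² = Σ (O − E)² / E
  creeper: (277 − 282)² / 282 = 0.0887
  normal-legged: (146 − 141)² / 141 = 0.1773
χ² = 0.0887 + 0.1773 = 0.266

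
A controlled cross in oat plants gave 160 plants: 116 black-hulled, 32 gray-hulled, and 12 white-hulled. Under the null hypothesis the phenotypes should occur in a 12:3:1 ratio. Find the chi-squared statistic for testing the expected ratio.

0.667

Expected counts for N = 160 under a 12:3:1 ratio (total parts = 16):
  black-hulled: 160 × 12/16 = 120
  gray-hulled: 160 × 3/16 = 30
  white-hulled: 160 × 1/16 = 10
χ² = Σ (O − E)² / E
  black-hulled: (116 − 120)² / 120 = 0.1333
  gray-hulled: (32 − 30)² / 30 = 0.1333
  white-hulled: (12 − 10)² / 10 = 0.4000
χ² = 0.1333 + 0.1333 + 0.4000 = 0.6666 ≈ 0.667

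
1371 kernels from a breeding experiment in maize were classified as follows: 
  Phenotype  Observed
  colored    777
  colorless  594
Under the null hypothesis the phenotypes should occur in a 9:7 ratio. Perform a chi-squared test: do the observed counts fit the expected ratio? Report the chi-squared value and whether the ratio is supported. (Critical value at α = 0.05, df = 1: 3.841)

0.100; consistent

Expected counts for N = 1371 under a 9:7 ratio (total parts = 16):
  colored: 1371 × 9/16 = 771.1875
  colorless: 1371 × 7/16 = 599.8125
χ² = Σ (O − E)² / E
  colored: (777 − 771.1875)² / 771.1875 = 0.0438
  colorless: (594 − 599.8125)² / 599.8125 = 0.0563
χ² = 0.0438 + 0.0563 = 0.1001 ≈ 0.100
Degrees of freedom = 2 − 1 = 1; critical value at α = 0.05 is 3.841.
Since 0.100 < 3.841, we fail to reject the null hypothesis — the data are consistent with the 9:7 ratio.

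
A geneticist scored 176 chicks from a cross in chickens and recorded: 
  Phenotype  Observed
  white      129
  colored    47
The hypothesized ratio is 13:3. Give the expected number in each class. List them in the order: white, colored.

143, 33

The 13:3 ratio has 16 parts, so with N = 176 the expected counts are:
  white: 176 × 13/16 = 143
  colored: 176 × 3/16 = 33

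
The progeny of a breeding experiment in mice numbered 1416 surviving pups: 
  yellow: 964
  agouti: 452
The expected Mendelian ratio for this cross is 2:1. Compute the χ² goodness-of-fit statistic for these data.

The 2:1 ratio has 3 parts, so with N = 1416 the expected counts are:
  yellow: 1416 × 2/3 = 944
  agouti: 1416 × 1/3 = 472
χ² = Σ (O − E)² / E
  yellow: (964 − 944)² / 944 = 0.4237
  agouti: (452 − 472)² / 472 = 0.8475
χ² = 0.4237 + 0.8475 = 1.2712 ≈ 1.271

1.271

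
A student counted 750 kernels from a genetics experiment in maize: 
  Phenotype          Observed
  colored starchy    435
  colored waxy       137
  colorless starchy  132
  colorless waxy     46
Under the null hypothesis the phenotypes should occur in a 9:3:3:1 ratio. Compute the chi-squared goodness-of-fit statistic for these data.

Expected counts for N = 750 under a 9:3:3:1 ratio (total parts = 16):
  colored starchy: 750 × 9/16 = 421.875
  colored waxy: 750 × 3/16 = 140.625
  colorless starchy: 750 × 3/16 = 140.625
  colorless waxy: 750 × 1/16 = 46.875
χ² = Σ (O − E)² / E
  colored starchy: (435 − 421.875)² / 421.875 = 0.4083
  colored waxy: (137 − 140.625)² / 140.625 = 0.0934
  colorless starchy: (132 − 140.625)² / 140.625 = 0.5290
  colorless waxy: (46 − 46.875)² / 46.875 = 0.0163
χ² = 0.4083 + 0.0934 + 0.5290 + 0.0163 = 1.047

1.047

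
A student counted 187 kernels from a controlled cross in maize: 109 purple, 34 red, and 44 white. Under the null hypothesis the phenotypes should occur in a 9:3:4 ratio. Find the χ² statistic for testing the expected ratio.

Expected counts for N = 187 under a 9:3:4 ratio (total parts = 16):
  purple: 187 × 9/16 = 105.1875
  red: 187 × 3/16 = 35.0625
  white: 187 × 4/16 = 46.75
χ² = Σ (O − E)² / E
  purple: (109 − 105.1875)² / 105.1875 = 0.1382
  red: (34 − 35.0625)² / 35.0625 = 0.0322
  white: (44 − 46.75)² / 46.75 = 0.1618
χ² = 0.1382 + 0.0322 + 0.1618 = 0.3322 ≈ 0.332

0.332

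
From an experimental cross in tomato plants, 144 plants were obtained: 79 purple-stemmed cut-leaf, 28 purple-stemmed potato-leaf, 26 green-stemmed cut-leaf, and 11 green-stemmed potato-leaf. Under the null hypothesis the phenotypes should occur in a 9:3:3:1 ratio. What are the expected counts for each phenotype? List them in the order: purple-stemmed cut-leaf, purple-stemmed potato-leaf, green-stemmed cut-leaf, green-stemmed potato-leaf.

Under the 9:3:3:1 hypothesis (Σ ratio = 16, N = 144):
  purple-stemmed cut-leaf: 144 × 9/16 = 81
  purple-stemmed potato-leaf: 144 × 3/16 = 27
  green-stemmed cut-leaf: 144 × 3/16 = 27
  green-stemmed potato-leaf: 144 × 1/16 = 9

81, 27, 27, 9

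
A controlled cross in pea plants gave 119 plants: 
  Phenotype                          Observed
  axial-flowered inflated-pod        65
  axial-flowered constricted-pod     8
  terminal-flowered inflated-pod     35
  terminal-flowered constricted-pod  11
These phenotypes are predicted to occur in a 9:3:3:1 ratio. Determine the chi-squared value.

18.158

Under the 9:3:3:1 hypothesis (Σ ratio = 16, N = 119):
  axial-flowered inflated-pod: 119 × 9/16 = 66.9375
  axial-flowered constricted-pod: 119 × 3/16 = 22.3125
  terminal-flowered inflated-pod: 119 × 3/16 = 22.3125
  terminal-flowered constricted-pod: 119 × 1/16 = 7.4375
χ² = Σ (O − E)² / E
  axial-flowered inflated-pod: (65 − 66.9375)² / 66.9375 = 0.0561
  axial-flowered constricted-pod: (8 − 22.3125)² / 22.3125 = 9.1808
  terminal-flowered inflated-pod: (35 − 22.3125)² / 22.3125 = 7.2145
  terminal-flowered constricted-pod: (11 − 7.4375)² / 7.4375 = 1.7064
χ² = 0.0561 + 9.1808 + 7.2145 + 1.7064 = 18.1578 ≈ 18.158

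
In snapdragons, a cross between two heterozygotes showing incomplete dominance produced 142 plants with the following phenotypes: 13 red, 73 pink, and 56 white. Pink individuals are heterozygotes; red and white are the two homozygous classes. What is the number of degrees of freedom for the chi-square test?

With incomplete dominance, a heterozygote × heterozygote cross gives a 1:2:1 phenotypic ratio.
A goodness-of-fit test with 3 phenotype classes has df = 3 − 1 = 2.

2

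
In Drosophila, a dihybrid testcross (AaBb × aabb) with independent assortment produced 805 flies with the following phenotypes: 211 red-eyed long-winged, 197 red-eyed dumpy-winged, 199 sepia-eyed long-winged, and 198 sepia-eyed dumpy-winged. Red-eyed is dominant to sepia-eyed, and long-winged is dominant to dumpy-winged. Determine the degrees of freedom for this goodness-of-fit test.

3

A dihybrid testcross with independent assortment gives a 1:1:1:1 ratio.
A goodness-of-fit test with 4 phenotype classes has df = 4 − 1 = 3.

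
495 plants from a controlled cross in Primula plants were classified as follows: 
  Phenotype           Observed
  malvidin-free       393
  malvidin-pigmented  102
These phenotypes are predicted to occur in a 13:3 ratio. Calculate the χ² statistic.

1.119

Under the 13:3 hypothesis (Σ ratio = 16, N = 495):
  malvidin-free: 495 × 13/16 = 402.1875
  malvidin-pigmented: 495 × 3/16 = 92.8125
χ² = Σ (O − E)² / E
  malvidin-free: (393 − 402.1875)² / 402.1875 = 0.2099
  malvidin-pigmented: (102 − 92.8125)² / 92.8125 = 0.9095
χ² = 0.2099 + 0.9095 = 1.1194 ≈ 1.119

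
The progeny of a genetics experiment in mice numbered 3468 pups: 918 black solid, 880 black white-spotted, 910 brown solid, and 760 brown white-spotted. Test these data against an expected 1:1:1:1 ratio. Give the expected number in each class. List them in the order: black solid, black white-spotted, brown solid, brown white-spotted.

867, 867, 867, 867

Expected counts for N = 3468 under a 1:1:1:1 ratio (total parts = 4):
  black solid: 3468 × 1/4 = 867
  black white-spotted: 3468 × 1/4 = 867
  brown solid: 3468 × 1/4 = 867
  brown white-spotted: 3468 × 1/4 = 867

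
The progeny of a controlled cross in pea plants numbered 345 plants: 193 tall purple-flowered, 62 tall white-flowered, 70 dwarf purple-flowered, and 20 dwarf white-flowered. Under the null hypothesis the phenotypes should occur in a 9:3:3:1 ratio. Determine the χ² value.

The 9:3:3:1 ratio has 16 parts, so with N = 345 the expected counts are:
  tall purple-flowered: 345 × 9/16 = 194.0625
  tall white-flowered: 345 × 3/16 = 64.6875
  dwarf purple-flowered: 345 × 3/16 = 64.6875
  dwarf white-flowered: 345 × 1/16 = 21.5625
χ² = Σ (O − E)² / E
  tall purple-flowered: (193 − 194.0625)² / 194.0625 = 0.0058
  tall white-flowered: (62 − 64.6875)² / 64.6875 = 0.1117
  dwarf purple-flowered: (70 − 64.6875)² / 64.6875 = 0.4363
  dwarf white-flowered: (20 − 21.5625)² / 21.5625 = 0.1132
χ² = 0.0058 + 0.1117 + 0.4363 + 0.1132 = 0.667

0.667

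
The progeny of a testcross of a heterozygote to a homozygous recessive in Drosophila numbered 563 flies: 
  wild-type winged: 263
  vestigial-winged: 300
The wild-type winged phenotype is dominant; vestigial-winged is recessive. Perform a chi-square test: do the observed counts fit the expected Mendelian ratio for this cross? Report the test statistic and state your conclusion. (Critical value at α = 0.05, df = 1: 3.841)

2.432; consistent

A testcross of a heterozygote (Aa × aa) gives a 1:1 phenotypic ratio.
Under the 1:1 hypothesis (Σ ratio = 2, N = 563):
  wild-type winged: 563 × 1/2 = 281.5
  vestigial-winged: 563 × 1/2 = 281.5
χ² = Σ (O − E)² / E
  wild-type winged: (263 − 281.5)² / 281.5 = 1.2158
  vestigial-winged: (300 − 281.5)² / 281.5 = 1.2158
χ² = 1.2158 + 1.2158 = 2.4316 ≈ 2.432
Degrees of freedom = 2 − 1 = 1; critical value at α = 0.05 is 3.841.
Since 2.432 < 3.841, we fail to reject the null hypothesis — the data are consistent with the 1:1 ratio.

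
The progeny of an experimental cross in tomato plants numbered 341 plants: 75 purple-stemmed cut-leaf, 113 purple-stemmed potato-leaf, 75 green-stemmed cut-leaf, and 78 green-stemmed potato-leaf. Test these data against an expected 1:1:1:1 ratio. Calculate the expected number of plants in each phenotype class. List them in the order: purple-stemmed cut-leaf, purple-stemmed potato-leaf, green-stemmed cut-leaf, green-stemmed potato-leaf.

The 1:1:1:1 ratio has 4 parts, so with N = 341 the expected counts are:
  purple-stemmed cut-leaf: 341 × 1/4 = 85.25
  purple-stemmed potato-leaf: 341 × 1/4 = 85.25
  green-stemmed cut-leaf: 341 × 1/4 = 85.25
  green-stemmed potato-leaf: 341 × 1/4 = 85.25

85.25, 85.25, 85.25, 85.25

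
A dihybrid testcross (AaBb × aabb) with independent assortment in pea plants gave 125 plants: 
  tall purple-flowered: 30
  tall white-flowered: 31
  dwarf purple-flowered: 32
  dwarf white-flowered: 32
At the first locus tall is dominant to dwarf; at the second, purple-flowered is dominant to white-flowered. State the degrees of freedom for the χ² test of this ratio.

3

A dihybrid testcross with independent assortment gives a 1:1:1:1 ratio.
A goodness-of-fit test with 4 phenotype classes has df = 4 − 1 = 3.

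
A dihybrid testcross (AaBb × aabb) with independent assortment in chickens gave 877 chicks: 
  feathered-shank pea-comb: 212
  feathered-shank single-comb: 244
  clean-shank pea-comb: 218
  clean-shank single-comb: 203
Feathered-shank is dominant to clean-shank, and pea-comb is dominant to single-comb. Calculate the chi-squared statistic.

A dihybrid testcross with independent assortment gives a 1:1:1:1 ratio.
Expected counts for N = 877 under a 1:1:1:1 ratio (total parts = 4):
  feathered-shank pea-comb: 877 × 1/4 = 219.25
  feathered-shank single-comb: 877 × 1/4 = 219.25
  clean-shank pea-comb: 877 × 1/4 = 219.25
  clean-shank single-comb: 877 × 1/4 = 219.25
χ² = Σ (O − E)² / E
  feathered-shank pea-comb: (212 − 219.25)² / 219.25 = 0.2397
  feathered-shank single-comb: (244 − 219.25)² / 219.25 = 2.7939
  clean-shank pea-comb: (218 − 219.25)² / 219.25 = 0.0071
  clean-shank single-comb: (203 − 219.25)² / 219.25 = 1.2044
χ² = 0.2397 + 2.7939 + 0.0071 + 1.2044 = 4.2451 ≈ 4.245

4.245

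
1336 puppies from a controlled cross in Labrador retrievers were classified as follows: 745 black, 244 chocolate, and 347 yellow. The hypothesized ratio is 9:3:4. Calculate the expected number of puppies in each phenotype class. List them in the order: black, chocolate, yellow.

751.5, 250.5, 334

Total ratio parts = 16. Expected numbers out of 1336:
  black: 1336 × 9/16 = 751.5
  chocolate: 1336 × 3/16 = 250.5
  yellow: 1336 × 4/16 = 334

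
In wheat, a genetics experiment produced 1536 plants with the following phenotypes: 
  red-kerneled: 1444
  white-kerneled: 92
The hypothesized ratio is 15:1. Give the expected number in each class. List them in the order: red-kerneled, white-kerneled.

1440, 96

Total ratio parts = 16. Expected numbers out of 1536:
  red-kerneled: 1536 × 15/16 = 1440
  white-kerneled: 1536 × 1/16 = 96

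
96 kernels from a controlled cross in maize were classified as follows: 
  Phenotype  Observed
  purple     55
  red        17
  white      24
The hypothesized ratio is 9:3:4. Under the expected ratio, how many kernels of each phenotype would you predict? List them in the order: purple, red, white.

Expected counts for N = 96 under a 9:3:4 ratio (total parts = 16):
  purple: 96 × 9/16 = 54
  red: 96 × 3/16 = 18
  white: 96 × 4/16 = 24

54, 18, 24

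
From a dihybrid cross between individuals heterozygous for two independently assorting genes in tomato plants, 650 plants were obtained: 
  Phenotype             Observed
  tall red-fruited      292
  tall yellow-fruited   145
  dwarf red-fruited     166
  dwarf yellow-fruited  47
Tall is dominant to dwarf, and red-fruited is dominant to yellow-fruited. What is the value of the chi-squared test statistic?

A dihybrid F₂ with independent assortment and complete dominance at both loci gives a 9:3:3:1 phenotypic ratio.
Total ratio parts = 16. Expected numbers out of 650:
  tall red-fruited: 650 × 9/16 = 365.625
  tall yellow-fruited: 650 × 3/16 = 121.875
  dwarf red-fruited: 650 × 3/16 = 121.875
  dwarf yellow-fruited: 650 × 1/16 = 40.625
χ² = Σ (O − E)² / E
  tall red-fruited: (292 − 365.625)² / 365.625 = 14.8257
  tall yellow-fruited: (145 − 121.875)² / 121.875 = 4.3878
  dwarf red-fruited: (166 − 121.875)² / 121.875 = 15.9755
  dwarf yellow-fruited: (47 − 40.625)² / 40.625 = 1.0004
χ² = 14.8257 + 4.3878 + 15.9755 + 1.0004 = 36.1894 ≈ 36.189

36.189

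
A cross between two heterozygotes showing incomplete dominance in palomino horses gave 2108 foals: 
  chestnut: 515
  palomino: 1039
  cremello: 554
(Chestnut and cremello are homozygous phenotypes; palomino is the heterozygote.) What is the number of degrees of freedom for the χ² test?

With incomplete dominance, a heterozygote × heterozygote cross gives a 1:2:1 phenotypic ratio.
A goodness-of-fit test with 3 phenotype classes has df = 3 − 1 = 2.

2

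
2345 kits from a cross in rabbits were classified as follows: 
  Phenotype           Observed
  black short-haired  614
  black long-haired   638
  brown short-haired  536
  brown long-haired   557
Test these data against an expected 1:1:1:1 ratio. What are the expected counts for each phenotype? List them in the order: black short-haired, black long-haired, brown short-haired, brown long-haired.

Under the 1:1:1:1 hypothesis (Σ ratio = 4, N = 2345):
  black short-haired: 2345 × 1/4 = 586.25
  black long-haired: 2345 × 1/4 = 586.25
  brown short-haired: 2345 × 1/4 = 586.25
  brown long-haired: 2345 × 1/4 = 586.25

586.25, 586.25, 586.25, 586.25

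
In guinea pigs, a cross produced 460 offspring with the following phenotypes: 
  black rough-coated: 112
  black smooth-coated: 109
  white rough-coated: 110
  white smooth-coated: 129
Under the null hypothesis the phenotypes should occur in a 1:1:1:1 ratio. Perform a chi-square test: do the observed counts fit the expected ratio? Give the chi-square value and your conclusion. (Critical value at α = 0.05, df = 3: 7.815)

Expected counts for N = 460 under a 1:1:1:1 ratio (total parts = 4):
  black rough-coated: 460 × 1/4 = 115
  black smooth-coated: 460 × 1/4 = 115
  white rough-coated: 460 × 1/4 = 115
  white smooth-coated: 460 × 1/4 = 115
χ² = Σ (O − E)² / E
  black rough-coated: (112 − 115)² / 115 = 0.0783
  black smooth-coated: (109 − 115)² / 115 = 0.3130
  white rough-coated: (110 − 115)² / 115 = 0.2174
  white smooth-coated: (129 − 115)² / 115 = 1.7043
χ² = 0.0783 + 0.3130 + 0.2174 + 1.7043 = 2.313
Degrees of freedom = 4 − 1 = 3; critical value at α = 0.05 is 7.815.
Since 2.313 < 7.815, we fail to reject the null hypothesis — the data are consistent with the 1:1:1:1 ratio.

2.313; consistent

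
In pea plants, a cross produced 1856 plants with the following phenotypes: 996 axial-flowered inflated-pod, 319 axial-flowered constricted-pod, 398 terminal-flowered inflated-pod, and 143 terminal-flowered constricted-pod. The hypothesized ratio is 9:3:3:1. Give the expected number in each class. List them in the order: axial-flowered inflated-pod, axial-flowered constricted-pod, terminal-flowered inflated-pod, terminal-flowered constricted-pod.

Total ratio parts = 16. Expected numbers out of 1856:
  axial-flowered inflated-pod: 1856 × 9/16 = 1044
  axial-flowered constricted-pod: 1856 × 3/16 = 348
  terminal-flowered inflated-pod: 1856 × 3/16 = 348
  terminal-flowered constricted-pod: 1856 × 1/16 = 116

1044, 348, 348, 116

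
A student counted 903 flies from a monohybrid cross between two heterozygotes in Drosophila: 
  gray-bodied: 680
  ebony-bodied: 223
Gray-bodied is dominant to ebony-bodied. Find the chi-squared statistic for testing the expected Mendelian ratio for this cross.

For a monohybrid cross between heterozygotes with complete dominance, the expected phenotypic ratio is 3:1.
Total ratio parts = 4. Expected numbers out of 903:
  gray-bodied: 903 × 3/4 = 677.25
  ebony-bodied: 903 × 1/4 = 225.75
χ² = Σ (O − E)² / E
  gray-bodied: (680 − 677.25)² / 677.25 = 0.0112
  ebony-bodied: (223 − 225.75)² / 225.75 = 0.0335
χ² = 0.0112 + 0.0335 = 0.0447 ≈ 0.045

0.045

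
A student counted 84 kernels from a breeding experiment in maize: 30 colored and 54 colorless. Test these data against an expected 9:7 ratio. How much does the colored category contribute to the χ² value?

Total ratio parts = 16. Expected numbers out of 84:
  colored: 84 × 9/16 = 47.25
  colorless: 84 × 7/16 = 36.75
Contribution of colored: (30 − 47.25)² / 47.25 = 6.2976

6.298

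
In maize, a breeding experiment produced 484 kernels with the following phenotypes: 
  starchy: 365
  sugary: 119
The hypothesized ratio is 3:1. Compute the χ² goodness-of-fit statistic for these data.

Total ratio parts = 4. Expected numbers out of 484:
  starchy: 484 × 3/4 = 363
  sugary: 484 × 1/4 = 121
χ² = Σ (O − E)² / E
  starchy: (365 − 363)² / 363 = 0.0110
  sugary: (119 − 121)² / 121 = 0.0331
χ² = 0.0110 + 0.0331 = 0.0441 ≈ 0.044

0.044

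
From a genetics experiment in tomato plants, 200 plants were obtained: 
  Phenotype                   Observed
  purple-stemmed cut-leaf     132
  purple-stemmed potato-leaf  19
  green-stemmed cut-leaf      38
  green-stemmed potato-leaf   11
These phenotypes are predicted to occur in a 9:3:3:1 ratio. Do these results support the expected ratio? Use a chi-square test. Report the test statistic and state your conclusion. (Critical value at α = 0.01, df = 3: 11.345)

12.693; not consistent

Total ratio parts = 16. Expected numbers out of 200:
  purple-stemmed cut-leaf: 200 × 9/16 = 112.5
  purple-stemmed potato-leaf: 200 × 3/16 = 37.5
  green-stemmed cut-leaf: 200 × 3/16 = 37.5
  green-stemmed potato-leaf: 200 × 1/16 = 12.5
χ² = Σ (O − E)² / E
  purple-stemmed cut-leaf: (132 − 112.5)² / 112.5 = 3.3800
  purple-stemmed potato-leaf: (19 − 37.5)² / 37.5 = 9.1267
  green-stemmed cut-leaf: (38 − 37.5)² / 37.5 = 0.0067
  green-stemmed potato-leaf: (11 − 12.5)² / 12.5 = 0.1800
χ² = 3.3800 + 9.1267 + 0.0067 + 0.1800 = 12.6934 ≈ 12.693
Degrees of freedom = 4 − 1 = 3; critical value at α = 0.01 is 11.345.
Since 12.693 > 11.345, we reject the null hypothesis — the data do not fit the 9:3:3:1 ratio.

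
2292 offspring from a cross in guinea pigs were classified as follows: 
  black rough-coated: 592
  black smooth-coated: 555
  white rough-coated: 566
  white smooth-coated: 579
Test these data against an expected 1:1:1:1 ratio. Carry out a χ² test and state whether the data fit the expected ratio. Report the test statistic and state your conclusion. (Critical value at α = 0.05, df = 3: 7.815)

The 1:1:1:1 ratio has 4 parts, so with N = 2292 the expected counts are:
  black rough-coated: 2292 × 1/4 = 573
  black smooth-coated: 2292 × 1/4 = 573
  white rough-coated: 2292 × 1/4 = 573
  white smooth-coated: 2292 × 1/4 = 573
χ² = Σ (O − E)² / E
  black rough-coated: (592 − 573)² / 573 = 0.6300
  black smooth-coated: (555 − 573)² / 573 = 0.5654
  white rough-coated: (566 − 573)² / 573 = 0.0855
  white smooth-coated: (579 − 573)² / 573 = 0.0628
χ² = 0.6300 + 0.5654 + 0.0855 + 0.0628 = 1.3437 ≈ 1.344
Degrees of freedom = 4 − 1 = 3; critical value at α = 0.05 is 7.815.
Since 1.344 < 7.815, we fail to reject the null hypothesis — the data are consistent with the 1:1:1:1 ratio.

1.344; consistent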